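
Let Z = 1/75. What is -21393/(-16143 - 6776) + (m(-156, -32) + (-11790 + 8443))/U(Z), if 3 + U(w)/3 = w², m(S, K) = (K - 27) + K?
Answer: 5696253432/14874431 ≈ 382.96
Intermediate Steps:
m(S, K) = -27 + 2*K (m(S, K) = (-27 + K) + K = -27 + 2*K)
Z = 1/75 ≈ 0.013333
U(w) = -9 + 3*w²
-21393/(-16143 - 6776) + (m(-156, -32) + (-11790 + 8443))/U(Z) = -21393/(-16143 - 6776) + ((-27 + 2*(-32)) + (-11790 + 8443))/(-9 + 3*(1/75)²) = -21393/(-22919) + ((-27 - 64) - 3347)/(-9 + 3*(1/5625)) = -21393*(-1/22919) + (-91 - 3347)/(-9 + 1/1875) = 21393/22919 - 3438/(-16874/1875) = 21393/22919 - 3438*(-1875/16874) = 21393/22919 + 3223125/8437 = 5696253432/14874431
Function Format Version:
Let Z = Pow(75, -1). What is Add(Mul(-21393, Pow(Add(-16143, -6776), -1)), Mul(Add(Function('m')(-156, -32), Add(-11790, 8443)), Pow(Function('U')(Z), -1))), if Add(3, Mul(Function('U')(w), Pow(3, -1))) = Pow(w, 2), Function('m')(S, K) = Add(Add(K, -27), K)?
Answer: Rational(5696253432, 14874431) ≈ 382.96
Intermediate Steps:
Function('m')(S, K) = Add(-27, Mul(2, K)) (Function('m')(S, K) = Add(Add(-27, K), K) = Add(-27, Mul(2, K)))
Z = Rational(1, 75) ≈ 0.013333
Function('U')(w) = Add(-9, Mul(3, Pow(w, 2)))
Add(Mul(-21393, Pow(Add(-16143, -6776), -1)), Mul(Add(Function('m')(-156, -32), Add(-11790, 8443)), Pow(Function('U')(Z), -1))) = Add(Mul(-21393, Pow(Add(-16143, -6776), -1)), Mul(Add(Add(-27, Mul(2, -32)), Add(-11790, 8443)), Pow(Add(-9, Mul(3, Pow(Rational(1, 75), 2))), -1))) = Add(Mul(-21393, Pow(-22919, -1)), Mul(Add(Add(-27, -64), -3347), Pow(Add(-9, Mul(3, Rational(1, 5625))), -1))) = Add(Mul(-21393, Rational(-1, 22919)), Mul(Add(-91, -3347), Pow(Add(-9, Rational(1, 1875)), -1))) = Add(Rational(21393, 22919), Mul(-3438, Pow(Rational(-16874, 1875), -1))) = Add(Rational(21393, 22919), Mul(-3438, Rational(-1875, 16874))) = Add(Rational(21393, 22919), Rational(3223125, 8437)) = Rational(5696253432, 14874431)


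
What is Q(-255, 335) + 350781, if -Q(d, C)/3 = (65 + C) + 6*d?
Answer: 354171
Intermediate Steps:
Q(d, C) = -195 - 18*d - 3*C (Q(d, C) = -3*((65 + C) + 6*d) = -3*(65 + C + 6*d) = -195 - 18*d - 3*C)
Q(-255, 335) + 350781 = (-195 - 18*(-255) - 3*335) + 350781 = (-195 + 4590 - 1005) + 350781 = 3390 + 350781 = 354171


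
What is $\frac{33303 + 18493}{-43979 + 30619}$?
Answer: $- \frac{12949}{3340} \approx -3.8769$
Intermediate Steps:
$\frac{33303 + 18493}{-43979 + 30619} = \frac{51796}{-13360} = 51796 \left(- \frac{1}{13360}\right) = - \frac{12949}{3340}$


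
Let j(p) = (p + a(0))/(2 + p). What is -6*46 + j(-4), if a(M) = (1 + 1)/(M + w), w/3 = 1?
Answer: -823/3 ≈ -274.33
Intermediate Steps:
w = 3 (w = 3*1 = 3)
a(M) = 2/(3 + M) (a(M) = (1 + 1)/(M + 3) = 2/(3 + M))
j(p) = (⅔ + p)/(2 + p) (j(p) = (p + 2/(3 + 0))/(2 + p) = (p + 2/3)/(2 + p) = (p + 2*(⅓))/(2 + p) = (p + ⅔)/(2 + p) = (⅔ + p)/(2 + p))
-6*46 + j(-4) = -6*46 + (⅔ - 4)/(2 - 4) = -276 - 10/3/(-2) = -276 - ½*(-10/3) = -276 + 5/3 = -823/3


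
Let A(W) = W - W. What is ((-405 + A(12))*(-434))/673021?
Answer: 175770/673021 ≈ 0.26117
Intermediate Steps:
A(W) = 0
((-405 + A(12))*(-434))/673021 = ((-405 + 0)*(-434))/673021 = -405*(-434)*(1/673021) = 175770*(1/673021) = 175770/673021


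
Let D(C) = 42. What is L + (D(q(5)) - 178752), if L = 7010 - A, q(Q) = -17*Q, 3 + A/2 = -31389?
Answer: -108916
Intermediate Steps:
A = -62784 (A = -6 + 2*(-31389) = -6 - 62778 = -62784)
L = 69794 (L = 7010 - 1*(-62784) = 7010 + 62784 = 69794)
L + (D(q(5)) - 178752) = 69794 + (42 - 178752) = 69794 - 178710 = -108916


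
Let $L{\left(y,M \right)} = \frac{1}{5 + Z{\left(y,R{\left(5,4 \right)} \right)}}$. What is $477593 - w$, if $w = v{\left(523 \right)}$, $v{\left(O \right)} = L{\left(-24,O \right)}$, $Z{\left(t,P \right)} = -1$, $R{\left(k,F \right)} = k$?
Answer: $\frac{1910371}{4} \approx 4.7759 \cdot 10^{5}$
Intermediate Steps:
$L{\left(y,M \right)} = \frac{1}{4}$ ($L{\left(y,M \right)} = \frac{1}{5 - 1} = \frac{1}{4}$)
$v{\left(O \right)} = \frac{1}{4}$
$w = \frac{1}{4} \approx 0.25$
$477593 - w = 477593 - \frac{1}{4} = \frac{1910371}{4}$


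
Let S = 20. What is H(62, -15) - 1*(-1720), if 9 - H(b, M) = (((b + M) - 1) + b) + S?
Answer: 1601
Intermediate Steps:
H(b, M) = -10 - M - 2*b (H(b, M) = 9 - ((((b + M) - 1) + b) + 20) = 9 - ((((M + b) - 1) + b) + 20) = 9 - (((-1 + M + b) + b) + 20) = 9 - ((-1 + M + 2*b) + 20) = 9 - (19 + M + 2*b) = 9 + (-19 - M - 2*b) = -10 - M - 2*b)
H(62, -15) - 1*(-1720) = (-10 - 1*(-15) - 2*62) - 1*(-1720) = (-10 + 15 - 124) + 1720 = -119 + 1720 = 1601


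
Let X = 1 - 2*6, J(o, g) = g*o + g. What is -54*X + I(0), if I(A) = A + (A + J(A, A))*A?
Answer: 594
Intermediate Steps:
J(o, g) = g + g*o
I(A) = A + A*(A + A*(1 + A)) (I(A) = A + (A + A*(1 + A))*A = A + A*(A + A*(1 + A)))
X = -11 (X = 1 - 12 = -11)
-54*X + I(0) = -54*(-11) + 0*(1 + 0 + 0*(1 + 0)) = 594 + 0*(1 + 0 + 0*1) = 594 + 0*(1 + 0 + 0) = 594 + 0*1 = 594 + 0 = 594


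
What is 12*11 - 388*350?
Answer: -135668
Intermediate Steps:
12*11 - 388*350 = 132 - 135800 = -135668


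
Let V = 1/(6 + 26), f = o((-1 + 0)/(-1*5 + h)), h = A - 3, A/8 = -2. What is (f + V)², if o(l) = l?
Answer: 49/9216 ≈ 0.0053168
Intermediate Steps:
A = -16 (A = 8*(-2) = -16)
h = -19 (h = -16 - 3 = -19)
f = 1/24 (f = (-1 + 0)/(-1*5 - 19) = -1/(-5 - 19) = -1/(-24) = -1*(-1/24) = 1/24 ≈ 0.041667)
V = 1/32 ≈ 0.031250
(f + V)² = (1/24 + 1/32)² = (7/96)² = 49/9216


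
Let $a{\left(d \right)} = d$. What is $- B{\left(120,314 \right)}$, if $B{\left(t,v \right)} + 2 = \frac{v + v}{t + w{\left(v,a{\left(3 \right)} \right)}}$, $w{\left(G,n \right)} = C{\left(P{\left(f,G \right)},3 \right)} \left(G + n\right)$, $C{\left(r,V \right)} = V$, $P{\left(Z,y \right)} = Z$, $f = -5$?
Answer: $\frac{1514}{1071} \approx 1.4136$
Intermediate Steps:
$w{\left(G,n \right)} = 3 G + 3 n$ ($w{\left(G,n \right)} = 3 \left(G + n\right) = 3 G + 3 n$)
$B{\left(t,v \right)} = -2 + \frac{2 v}{9 + t + 3 v}$ ($B{\left(t,v \right)} = -2 + \frac{v + v}{t + \left(3 v + 3 \cdot 3\right)} = -2 + \frac{2 v}{t + \left(3 v + 9\right)} = -2 + \frac{2 v}{t + \left(9 + 3 v\right)} = -2 + \frac{2 v}{9 + t + 3 v}$)
$- B{\left(120,314 \right)} = - \frac{2 \left(-9 - 120 - 628\right)}{9 + 120 + 3 \cdot 314} = - \frac{2 \left(-9 - 120 - 628\right)}{9 + 120 + 942} = - \frac{2 \left(-757\right)}{1071} = \left(-1\right) \left(- \frac{1514}{1071}\right) = \frac{1514}{1071}$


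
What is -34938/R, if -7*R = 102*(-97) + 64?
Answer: -122283/4915 ≈ -24.880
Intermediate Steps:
R = 9830/7 (R = -(102*(-97) + 64)/7 = -(-9894 + 64)/7 = -⅐*(-9830) = 9830/7 ≈ 1404.3)
-34938/R = -34938/9830/7 = -34938*7/9830 = -122283/4915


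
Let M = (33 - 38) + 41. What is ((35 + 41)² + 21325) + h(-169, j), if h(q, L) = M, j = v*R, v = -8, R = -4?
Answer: 27137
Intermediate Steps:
M = 36 (M = -5 + 41 = 36)
j = 32 (j = -8*(-4) = 32)
h(q, L) = 36
((35 + 41)² + 21325) + h(-169, j) = ((35 + 41)² + 21325) + 36 = (76² + 21325) + 36 = (5776 + 21325) + 36 = 27101 + 36 = 27137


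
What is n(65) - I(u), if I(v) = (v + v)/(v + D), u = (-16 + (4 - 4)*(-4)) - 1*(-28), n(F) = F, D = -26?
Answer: 467/7 ≈ 66.714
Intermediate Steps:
u = 12 (u = (-16 + 0*(-4)) + 28 = (-16 + 0) + 28 = -16 + 28 = 12)
I(v) = 2*v/(-26 + v) (I(v) = (v + v)/(v - 26) = (2*v)/(-26 + v) = 2*v/(-26 + v))
n(65) - I(u) = 65 - 2*12/(-26 + 12) = 65 - 2*12/(-14) = 65 - 2*12*(-1)/14 = 65 - 1*(-12/7) = 65 + 12/7 = 467/7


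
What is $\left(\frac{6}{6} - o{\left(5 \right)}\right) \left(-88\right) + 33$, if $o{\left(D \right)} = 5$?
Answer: $385$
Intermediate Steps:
$\left(\frac{6}{6} - o{\left(5 \right)}\right) \left(-88\right) + 33 = \left(\frac{6}{6} - 5\right) \left(-88\right) + 33 = \left(6 \cdot \frac{1}{6} - 5\right) \left(-88\right) + 33 = \left(1 - 5\right) \left(-88\right) + 33 = \left(-4\right) \left(-88\right) + 33 = 352 + 33 = 385$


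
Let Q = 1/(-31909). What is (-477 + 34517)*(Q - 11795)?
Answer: -12811520970240/31909 ≈ -4.0150e+8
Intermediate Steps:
Q = -1/31909 ≈ -3.1339e-5
(-477 + 34517)*(Q - 11795) = (-477 + 34517)*(-1/31909 - 11795) = 34040*(-376366656/31909) = -12811520970240/31909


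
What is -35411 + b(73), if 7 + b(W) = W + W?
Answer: -35272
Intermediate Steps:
b(W) = -7 + 2*W (b(W) = -7 + (W + W) = -7 + 2*W)
-35411 + b(73) = -35411 + (-7 + 2*73) = -35411 + (-7 + 146) = -35411 + 139 = -35272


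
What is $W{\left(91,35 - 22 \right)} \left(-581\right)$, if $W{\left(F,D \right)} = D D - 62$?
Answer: $-62167$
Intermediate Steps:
$W{\left(F,D \right)} = -62 + D^{2}$ ($W{\left(F,D \right)} = D^{2} - 62 = -62 + D^{2}$)
$W{\left(91,35 - 22 \right)} \left(-581\right) = \left(-62 + \left(35 - 22\right)^{2}\right) \left(-581\right) = \left(-62 + 13^{2}\right) \left(-581\right) = \left(-62 + 169\right) \left(-581\right) = 107 \left(-581\right) = -62167$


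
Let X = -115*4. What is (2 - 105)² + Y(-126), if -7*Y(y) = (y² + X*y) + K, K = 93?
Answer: 334/7 ≈ 47.714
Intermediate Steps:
X = -460
Y(y) = -93/7 - y²/7 + 460*y/7 (Y(y) = -((y² - 460*y) + 93)/7 = -(93 + y² - 460*y)/7 = -93/7 - y²/7 + 460*y/7)
(2 - 105)² + Y(-126) = (2 - 105)² + (-93/7 - ⅐*(-126)² + (460/7)*(-126)) = (-103)² + (-93/7 - ⅐*15876 - 8280) = 10609 + (-93/7 - 2268 - 8280) = 10609 - 73929/7 = 334/7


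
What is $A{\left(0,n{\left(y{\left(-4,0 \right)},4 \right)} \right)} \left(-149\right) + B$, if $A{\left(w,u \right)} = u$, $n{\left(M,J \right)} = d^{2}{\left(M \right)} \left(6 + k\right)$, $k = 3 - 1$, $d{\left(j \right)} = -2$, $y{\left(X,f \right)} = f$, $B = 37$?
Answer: $-4731$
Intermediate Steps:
$k = 2$ ($k = 3 - 1 = 2$)
$n{\left(M,J \right)} = 32$ ($n{\left(M,J \right)} = \left(-2\right)^{2} \left(6 + 2\right) = 4 \cdot 8 = 32$)
$A{\left(0,n{\left(y{\left(-4,0 \right)},4 \right)} \right)} \left(-149\right) + B = 32 \left(-149\right) + 37 = -4768 + 37 = -4731$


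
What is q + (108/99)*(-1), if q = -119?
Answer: -1321/11 ≈ -120.09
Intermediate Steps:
q + (108/99)*(-1) = -119 + (108/99)*(-1) = -119 + (108*(1/99))*(-1) = -119 + (12/11)*(-1) = -119 - 12/11 = -1321/11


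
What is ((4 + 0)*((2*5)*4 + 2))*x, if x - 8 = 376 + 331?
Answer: 120120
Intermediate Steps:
x = 715 (x = 8 + (376 + 331) = 8 + 707 = 715)
((4 + 0)*((2*5)*4 + 2))*x = ((4 + 0)*((2*5)*4 + 2))*715 = (4*(10*4 + 2))*715 = (4*(40 + 2))*715 = (4*42)*715 = 168*715 = 120120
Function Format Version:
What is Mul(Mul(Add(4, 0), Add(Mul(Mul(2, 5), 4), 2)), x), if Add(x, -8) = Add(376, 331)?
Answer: 120120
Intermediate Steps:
x = 715 (x = Add(8, Add(376, 331)) = Add(8, 707) = 715)
Mul(Mul(Add(4, 0), Add(Mul(Mul(2, 5), 4), 2)), x) = Mul(Mul(Add(4, 0), Add(Mul(Mul(2, 5), 4), 2)), 715) = Mul(Mul(4, Add(Mul(10, 4), 2)), 715) = Mul(Mul(4, Add(40, 2)), 715) = Mul(Mul(4, 42), 715) = Mul(168, 715) = 120120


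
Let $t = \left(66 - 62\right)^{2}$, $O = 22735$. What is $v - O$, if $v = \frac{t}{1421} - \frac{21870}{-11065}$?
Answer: $- \frac{71487889793}{3144673} \approx -22733.0$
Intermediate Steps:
$t = 16$ ($t = 4^{2} = 16$)
$v = \frac{6250862}{3144673}$ ($v = \frac{16}{1421} - \frac{21870}{-11065} = 16 \cdot \frac{1}{1421} - - \frac{4374}{2213} = \frac{16}{1421} + \frac{4374}{2213} = \frac{6250862}{3144673} \approx 1.9878$)
$v - O = \frac{6250862}{3144673} - 22735 = - \frac{71487889793}{3144673}$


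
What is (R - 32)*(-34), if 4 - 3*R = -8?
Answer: 952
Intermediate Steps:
R = 4 (R = 4/3 - 1/3*(-8) = 4/3 + 8/3 = 4)
(R - 32)*(-34) = (4 - 32)*(-34) = -28*(-34) = 952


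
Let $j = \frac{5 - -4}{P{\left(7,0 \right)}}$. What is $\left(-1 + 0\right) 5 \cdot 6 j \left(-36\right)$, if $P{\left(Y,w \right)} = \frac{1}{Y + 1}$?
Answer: $77760$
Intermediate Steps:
$P{\left(Y,w \right)} = \frac{1}{1 + Y}$
$j = 72$ ($j = \frac{5 - -4}{\frac{1}{1 + 7}} = \frac{5 + 4}{\frac{1}{8}} = 9 \frac{1}{\frac{1}{8}} = 9 \cdot 8 = 72$)
$\left(-1 + 0\right) 5 \cdot 6 j \left(-36\right) = \left(-1 + 0\right) 5 \cdot 6 \cdot 72 \left(-36\right) = \left(-1\right) 30 \cdot 72 \left(-36\right) = \left(-30\right) 72 \left(-36\right) = \left(-2160\right) \left(-36\right) = 77760$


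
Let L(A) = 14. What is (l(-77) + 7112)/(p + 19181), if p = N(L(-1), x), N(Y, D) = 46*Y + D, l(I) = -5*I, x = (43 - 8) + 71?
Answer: 7497/19931 ≈ 0.37615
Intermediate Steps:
x = 106 (x = 35 + 71 = 106)
N(Y, D) = D + 46*Y
p = 750 (p = 106 + 46*14 = 106 + 644 = 750)
(l(-77) + 7112)/(p + 19181) = (-5*(-77) + 7112)/(750 + 19181) = (385 + 7112)/19931 = 7497*(1/19931) = 7497/19931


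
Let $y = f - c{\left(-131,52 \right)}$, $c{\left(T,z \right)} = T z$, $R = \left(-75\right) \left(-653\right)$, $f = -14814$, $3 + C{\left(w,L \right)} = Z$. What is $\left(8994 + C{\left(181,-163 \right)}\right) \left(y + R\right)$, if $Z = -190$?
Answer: $360603373$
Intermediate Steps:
$C{\left(w,L \right)} = -193$ ($C{\left(w,L \right)} = -3 - 190 = -193$)
$R = 48975$
$y = -8002$ ($y = -14814 - \left(-131\right) 52 = -14814 - -6812 = -14814 + 6812 = -8002$)
$\left(8994 + C{\left(181,-163 \right)}\right) \left(y + R\right) = \left(8994 - 193\right) \left(-8002 + 48975\right) = 8801 \cdot 40973 = 360603373$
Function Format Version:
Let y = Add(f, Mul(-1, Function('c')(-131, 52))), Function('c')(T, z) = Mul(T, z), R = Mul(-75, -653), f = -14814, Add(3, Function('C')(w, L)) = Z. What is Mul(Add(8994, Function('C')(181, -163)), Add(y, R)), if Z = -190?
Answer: 360603373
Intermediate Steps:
Function('C')(w, L) = -193 (Function('C')(w, L) = Add(-3, -190) = -193)
R = 48975
y = -8002 (y = Add(-14814, Mul(-1, Mul(-131, 52))) = Add(-14814, Mul(-1, -6812)) = Add(-14814, 6812) = -8002)
Mul(Add(8994, Function('C')(181, -163)), Add(y, R)) = Mul(Add(8994, -193), Add(-8002, 48975)) = Mul(8801, 40973) = 360603373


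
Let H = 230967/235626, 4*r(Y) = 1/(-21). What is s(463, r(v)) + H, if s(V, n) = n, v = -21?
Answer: 3194267/3298764 ≈ 0.96832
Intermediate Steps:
r(Y) = -1/84 (r(Y) = (¼)/(-21) = (¼)*(-1/21) = -1/84)
H = 76989/78542 (H = 230967*(1/235626) = 76989/78542 ≈ 0.98023)
s(463, r(v)) + H = -1/84 + 76989/78542 = 3194267/3298764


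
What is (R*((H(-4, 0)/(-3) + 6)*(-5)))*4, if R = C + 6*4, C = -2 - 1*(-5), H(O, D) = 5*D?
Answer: -3240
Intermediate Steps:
C = 3 (C = -2 + 5 = 3)
R = 27 (R = 3 + 6*4 = 3 + 24 = 27)
(R*((H(-4, 0)/(-3) + 6)*(-5)))*4 = (27*(((5*0)/(-3) + 6)*(-5)))*4 = (27*((0*(-1/3) + 6)*(-5)))*4 = (27*((0 + 6)*(-5)))*4 = (27*(6*(-5)))*4 = (27*(-30))*4 = -810*4 = -3240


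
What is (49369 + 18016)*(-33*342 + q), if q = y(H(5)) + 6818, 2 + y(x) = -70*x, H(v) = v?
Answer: -324795700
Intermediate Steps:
y(x) = -2 - 70*x
q = 6466 (q = (-2 - 70*5) + 6818 = (-2 - 350) + 6818 = -352 + 6818 = 6466)
(49369 + 18016)*(-33*342 + q) = (49369 + 18016)*(-33*342 + 6466) = 67385*(-11286 + 6466) = 67385*(-4820) = -324795700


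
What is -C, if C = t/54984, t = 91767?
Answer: -30589/18328 ≈ -1.6690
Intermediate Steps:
C = 30589/18328 (C = 91767/54984 = 91767*(1/54984) = 30589/18328 ≈ 1.6690)
-C = -1*30589/18328 = -30589/18328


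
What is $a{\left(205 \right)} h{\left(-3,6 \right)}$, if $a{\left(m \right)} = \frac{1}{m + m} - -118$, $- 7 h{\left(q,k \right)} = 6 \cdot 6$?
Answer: $- \frac{870858}{1435} \approx -606.87$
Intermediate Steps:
$h{\left(q,k \right)} = - \frac{36}{7}$ ($h{\left(q,k \right)} = - \frac{6 \cdot 6}{7} = \left(- \frac{1}{7}\right) 36 = - \frac{36}{7}$)
$a{\left(m \right)} = 118 + \frac{1}{2 m}$ ($a{\left(m \right)} = \frac{1}{2 m} + 118 = 118 + \frac{1}{2 m}$)
$a{\left(205 \right)} h{\left(-3,6 \right)} = \left(118 + \frac{1}{2 \cdot 205}\right) \left(- \frac{36}{7}\right) = \left(118 + \frac{1}{2} \cdot \frac{1}{205}\right) \left(- \frac{36}{7}\right) = \left(118 + \frac{1}{410}\right) \left(- \frac{36}{7}\right) = \frac{48381}{410} \left(- \frac{36}{7}\right) = - \frac{870858}{1435}$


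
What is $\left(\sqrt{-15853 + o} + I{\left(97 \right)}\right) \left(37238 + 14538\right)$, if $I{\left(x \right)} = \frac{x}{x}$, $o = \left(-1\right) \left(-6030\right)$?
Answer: $51776 + 51776 i \sqrt{9823} \approx 51776.0 + 5.1316 \cdot 10^{6} i$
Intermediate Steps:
$o = 6030$
$I{\left(x \right)} = 1$
$\left(\sqrt{-15853 + o} + I{\left(97 \right)}\right) \left(37238 + 14538\right) = \left(\sqrt{-15853 + 6030} + 1\right) \left(37238 + 14538\right) = \left(\sqrt{-9823} + 1\right) 51776 = \left(i \sqrt{9823} + 1\right) 51776 = \left(1 + i \sqrt{9823}\right) 51776 = 51776 + 51776 i \sqrt{9823}$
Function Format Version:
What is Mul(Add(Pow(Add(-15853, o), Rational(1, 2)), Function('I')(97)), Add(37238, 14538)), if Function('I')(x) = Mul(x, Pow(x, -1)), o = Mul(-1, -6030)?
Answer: Add(51776, Mul(51776, I, Pow(9823, Rational(1, 2)))) ≈ Add(51776., Mul(5.1316e+6, I))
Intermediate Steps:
o = 6030
Function('I')(x) = 1
Mul(Add(Pow(Add(-15853, o), Rational(1, 2)), Function('I')(97)), Add(37238, 14538)) = Mul(Add(Pow(Add(-15853, 6030), Rational(1, 2)), 1), Add(37238, 14538)) = Mul(Add(Pow(-9823, Rational(1, 2)), 1), 51776) = Mul(Add(Mul(I, Pow(9823, Rational(1, 2))), 1), 51776) = Mul(Add(1, Mul(I, Pow(9823, Rational(1, 2)))), 51776) = Add(51776, Mul(51776, I, Pow(9823, Rational(1, 2))))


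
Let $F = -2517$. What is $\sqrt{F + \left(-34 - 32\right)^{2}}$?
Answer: $\sqrt{1839} \approx 42.884$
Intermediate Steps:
$\sqrt{F + \left(-34 - 32\right)^{2}} = \sqrt{-2517 + \left(-34 - 32\right)^{2}} = \sqrt{-2517 + \left(-66\right)^{2}} = \sqrt{-2517 + 4356} = \sqrt{1839}$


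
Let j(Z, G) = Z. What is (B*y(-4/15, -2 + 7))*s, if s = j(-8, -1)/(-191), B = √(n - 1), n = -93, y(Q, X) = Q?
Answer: -32*I*√94/2865 ≈ -0.10829*I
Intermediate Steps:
B = I*√94 (B = √(-93 - 1) = √(-94) = I*√94 ≈ 9.6954*I)
s = 8/191 (s = -8/(-191) = -8*(-1/191) = 8/191 ≈ 0.041885)
(B*y(-4/15, -2 + 7))*s = ((I*√94)*(-4/15))*(8/191) = -4*I*√94/15*(8/191) = -32*I*√94/2865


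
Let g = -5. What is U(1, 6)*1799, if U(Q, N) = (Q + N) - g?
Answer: 21588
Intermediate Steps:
U(Q, N) = 5 + N + Q (U(Q, N) = (Q + N) - 1*(-5) = (N + Q) + 5 = 5 + N + Q)
U(1, 6)*1799 = (5 + 6 + 1)*1799 = 12*1799 = 21588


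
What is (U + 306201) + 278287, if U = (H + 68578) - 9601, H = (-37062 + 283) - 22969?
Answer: 583717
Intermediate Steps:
H = -59748 (H = -36779 - 22969 = -59748)
U = -771 (U = (-59748 + 68578) - 9601 = 8830 - 9601 = -771)
(U + 306201) + 278287 = (-771 + 306201) + 278287 = 305430 + 278287 = 583717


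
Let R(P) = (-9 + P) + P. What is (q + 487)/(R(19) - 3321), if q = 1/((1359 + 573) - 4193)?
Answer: -550553/3721606 ≈ -0.14793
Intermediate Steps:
R(P) = -9 + 2*P
q = -1/2261 (q = 1/(1932 - 4193) = 1/(-2261) = -1/2261 ≈ -0.00044228)
(q + 487)/(R(19) - 3321) = (-1/2261 + 487)/((-9 + 2*19) - 3321) = 1101106/(2261*((-9 + 38) - 3321)) = 1101106/(2261*(29 - 3321)) = (1101106/2261)/(-3292) = (1101106/2261)*(-1/3292) = -550553/3721606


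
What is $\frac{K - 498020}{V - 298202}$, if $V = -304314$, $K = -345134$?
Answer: $\frac{421577}{301258} \approx 1.3994$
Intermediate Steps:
$\frac{K - 498020}{V - 298202} = \frac{-345134 - 498020}{-304314 - 298202} = - \frac{843154}{-602516} = \left(-843154\right) \left(- \frac{1}{602516}\right) = \frac{421577}{301258}$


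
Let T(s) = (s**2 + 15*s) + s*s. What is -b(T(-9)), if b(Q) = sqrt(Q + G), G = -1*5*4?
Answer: -sqrt(7) ≈ -2.6458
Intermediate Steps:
T(s) = 2*s**2 + 15*s (T(s) = (s**2 + 15*s) + s**2 = 2*s**2 + 15*s)
G = -20 (G = -5*4 = -20)
b(Q) = sqrt(-20 + Q) (b(Q) = sqrt(Q - 20) = sqrt(-20 + Q))
-b(T(-9)) = -sqrt(-20 - 9*(15 + 2*(-9))) = -sqrt(-20 - 9*(15 - 18)) = -sqrt(-20 - 9*(-3)) = -sqrt(-20 + 27) = -sqrt(7)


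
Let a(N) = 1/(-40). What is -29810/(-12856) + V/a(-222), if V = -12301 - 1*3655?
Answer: 4102621625/6428 ≈ 6.3824e+5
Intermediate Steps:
a(N) = -1/40
V = -15956 (V = -12301 - 3655 = -15956)
-29810/(-12856) + V/a(-222) = -29810/(-12856) - 15956/(-1/40) = -29810*(-1/12856) - 15956*(-40) = 14905/6428 + 638240 = 4102621625/6428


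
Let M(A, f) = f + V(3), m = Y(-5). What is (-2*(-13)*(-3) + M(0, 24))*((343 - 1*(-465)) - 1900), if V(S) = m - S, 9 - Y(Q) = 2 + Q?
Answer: 49140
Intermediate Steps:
Y(Q) = 7 - Q (Y(Q) = 9 - (2 + Q) = 9 + (-2 - Q) = 7 - Q)
m = 12 (m = 7 - 1*(-5) = 7 + 5 = 12)
V(S) = 12 - S
M(A, f) = 9 + f (M(A, f) = f + (12 - 1*3) = f + (12 - 3) = f + 9 = 9 + f)
(-2*(-13)*(-3) + M(0, 24))*((343 - 1*(-465)) - 1900) = (-2*(-13)*(-3) + (9 + 24))*((343 - 1*(-465)) - 1900) = (26*(-3) + 33)*((343 + 465) - 1900) = (-78 + 33)*(808 - 1900) = -45*(-1092) = 49140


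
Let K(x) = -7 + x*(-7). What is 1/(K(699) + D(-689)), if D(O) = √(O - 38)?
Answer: -4900/24010727 - I*√727/24010727 ≈ -0.00020408 - 1.123e-6*I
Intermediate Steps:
D(O) = √(-38 + O)
K(x) = -7 - 7*x
1/(K(699) + D(-689)) = 1/((-7 - 7*699) + √(-38 - 689)) = 1/((-7 - 4893) + √(-727)) = 1/(-4900 + I*√727)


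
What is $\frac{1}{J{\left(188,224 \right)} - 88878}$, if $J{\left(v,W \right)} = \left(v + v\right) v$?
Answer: $- \frac{1}{18190} \approx -5.4975 \cdot 10^{-5}$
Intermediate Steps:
$J{\left(v,W \right)} = 2 v^{2}$ ($J{\left(v,W \right)} = 2 v v = 2 v^{2}$)
$\frac{1}{J{\left(188,224 \right)} - 88878} = \frac{1}{2 \cdot 188^{2} - 88878} = \frac{1}{2 \cdot 35344 - 88878} = \frac{1}{70688 - 88878} = \frac{1}{-18190} = - \frac{1}{18190}$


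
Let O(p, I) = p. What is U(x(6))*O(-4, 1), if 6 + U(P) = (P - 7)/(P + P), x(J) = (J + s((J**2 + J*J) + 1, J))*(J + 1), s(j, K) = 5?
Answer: 244/11 ≈ 22.182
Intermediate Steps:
x(J) = (1 + J)*(5 + J) (x(J) = (J + 5)*(J + 1) = (5 + J)*(1 + J) = (1 + J)*(5 + J))
U(P) = -6 + (-7 + P)/(2*P) (U(P) = -6 + (P - 7)/(P + P) = -6 + (-7 + P)/((2*P)) = -6 + (-7 + P)*(1/(2*P)) = -6 + (-7 + P)/(2*P))
U(x(6))*O(-4, 1) = ((-7 - 11*(5 + 6**2 + 6*6))/(2*(5 + 6**2 + 6*6)))*(-4) = ((-7 - 11*(5 + 36 + 36))/(2*(5 + 36 + 36)))*(-4) = ((1/2)*(-7 - 11*77)/77)*(-4) = ((1/2)*(1/77)*(-7 - 847))*(-4) = ((1/2)*(1/77)*(-854))*(-4) = -61/11*(-4) = 244/11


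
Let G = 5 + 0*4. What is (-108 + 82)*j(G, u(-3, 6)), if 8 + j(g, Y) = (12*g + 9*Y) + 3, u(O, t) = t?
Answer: -2834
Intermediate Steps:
G = 5 (G = 5 + 0 = 5)
j(g, Y) = -5 + 9*Y + 12*g (j(g, Y) = -8 + ((12*g + 9*Y) + 3) = -8 + ((9*Y + 12*g) + 3) = -8 + (3 + 9*Y + 12*g) = -5 + 9*Y + 12*g)
(-108 + 82)*j(G, u(-3, 6)) = (-108 + 82)*(-5 + 9*6 + 12*5) = -26*(-5 + 54 + 60) = -26*109 = -2834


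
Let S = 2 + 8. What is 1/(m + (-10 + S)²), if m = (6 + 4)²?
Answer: 1/100 ≈ 0.010000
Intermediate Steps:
m = 100 (m = 10² = 100)
S = 10
1/(m + (-10 + S)²) = 1/(100 + (-10 + 10)²) = 1/(100 + 0²) = 1/(100 + 0) = 1/100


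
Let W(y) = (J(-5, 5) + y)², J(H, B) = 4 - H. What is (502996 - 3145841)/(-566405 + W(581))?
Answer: 528569/43661 ≈ 12.106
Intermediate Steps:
W(y) = (9 + y)² (W(y) = ((4 - 1*(-5)) + y)² = ((4 + 5) + y)² = (9 + y)²)
(502996 - 3145841)/(-566405 + W(581)) = (502996 - 3145841)/(-566405 + (9 + 581)²) = -2642845/(-566405 + 590²) = -2642845/(-566405 + 348100) = -2642845/(-218305) = -2642845*(-1/218305) = 528569/43661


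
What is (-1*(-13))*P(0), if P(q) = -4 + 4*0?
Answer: -52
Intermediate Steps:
P(q) = -4 (P(q) = -4 + 0 = -4)
(-1*(-13))*P(0) = -1*(-13)*(-4) = 13*(-4) = -52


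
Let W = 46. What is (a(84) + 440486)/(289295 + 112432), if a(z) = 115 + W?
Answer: 440647/401727 ≈ 1.0969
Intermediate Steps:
a(z) = 161 (a(z) = 115 + 46 = 161)
(a(84) + 440486)/(289295 + 112432) = (161 + 440486)/(289295 + 112432) = 440647/401727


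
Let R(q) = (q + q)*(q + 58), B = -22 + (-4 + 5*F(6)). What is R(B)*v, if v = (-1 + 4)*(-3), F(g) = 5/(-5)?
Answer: 15066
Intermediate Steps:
F(g) = -1 (F(g) = 5*(-⅕) = -1)
B = -31 (B = -22 + (-4 + 5*(-1)) = -22 + (-4 - 5) = -22 - 9 = -31)
R(q) = 2*q*(58 + q) (R(q) = (2*q)*(58 + q) = 2*q*(58 + q))
v = -9 (v = 3*(-3) = -9)
R(B)*v = (2*(-31)*(58 - 31))*(-9) = (2*(-31)*27)*(-9) = -1674*(-9) = 15066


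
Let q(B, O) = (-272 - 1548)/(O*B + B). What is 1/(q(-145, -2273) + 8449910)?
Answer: 16472/139186917429 ≈ 1.1834e-7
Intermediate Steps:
q(B, O) = -1820/(B + B*O) (q(B, O) = -1820/(B*O + B) = -1820/(B + B*O))
1/(q(-145, -2273) + 8449910) = 1/(-1820/(-145*(1 - 2273)) + 8449910) = 1/(-1820*(-1/145)/(-2272) + 8449910) = 1/(-1820*(-1/145)*(-1/2272) + 8449910) = 1/(-91/16472 + 8449910) = 1/(139186917429/16472) = 16472/139186917429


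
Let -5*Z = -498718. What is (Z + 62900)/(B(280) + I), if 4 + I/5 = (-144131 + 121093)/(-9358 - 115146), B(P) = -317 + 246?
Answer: -50624446936/28036685 ≈ -1805.7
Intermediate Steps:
Z = 498718/5 (Z = -⅕*(-498718) = 498718/5 ≈ 99744.)
B(P) = -71
I = -1187445/62252 (I = -20 + 5*((-144131 + 121093)/(-9358 - 115146)) = -20 + 5*(-23038/(-124504)) = -20 + 5*(-23038*(-1/124504)) = -20 + 5*(11519/62252) = -20 + 57595/62252 = -1187445/62252 ≈ -19.075)
(Z + 62900)/(B(280) + I) = (498718/5 + 62900)/(-71 - 1187445/62252) = 813218/(5*(-5607337/62252)) = (813218/5)*(-62252/5607337) = -50624446936/28036685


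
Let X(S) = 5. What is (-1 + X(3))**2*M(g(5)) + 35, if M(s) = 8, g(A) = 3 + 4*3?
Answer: 163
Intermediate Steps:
g(A) = 15 (g(A) = 3 + 12 = 15)
(-1 + X(3))**2*M(g(5)) + 35 = (-1 + 5)**2*8 + 35 = 4**2*8 + 35 = 16*8 + 35 = 128 + 35 = 163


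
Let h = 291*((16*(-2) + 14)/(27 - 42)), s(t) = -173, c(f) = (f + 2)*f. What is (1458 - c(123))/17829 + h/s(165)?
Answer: -14389213/5140695 ≈ -2.7991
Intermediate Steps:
c(f) = f*(2 + f) (c(f) = (2 + f)*f = f*(2 + f))
h = 1746/5 (h = 291*((-32 + 14)/(-15)) = 291*(-18*(-1/15)) = 291*(6/5) = 1746/5 ≈ 349.20)
(1458 - c(123))/17829 + h/s(165) = (1458 - 123*(2 + 123))/17829 + (1746/5)/(-173) = (1458 - 123*125)*(1/17829) + (1746/5)*(-1/173) = (1458 - 1*15375)*(1/17829) - 1746/865 = (1458 - 15375)*(1/17829) - 1746/865 = -13917*1/17829 - 1746/865 = -4639/5943 - 1746/865 = -14389213/5140695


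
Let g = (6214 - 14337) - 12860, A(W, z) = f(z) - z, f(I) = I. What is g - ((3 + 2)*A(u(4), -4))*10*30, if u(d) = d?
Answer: -20983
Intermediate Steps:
A(W, z) = 0 (A(W, z) = z - z = 0)
g = -20983 (g = -8123 - 12860 = -20983)
g - ((3 + 2)*A(u(4), -4))*10*30 = -20983 - ((3 + 2)*0)*10*30 = -20983 - (5*0)*10*30 = -20983 - 0*10*30 = -20983 - 0*30 = -20983 - 1*0 = -20983 + 0 = -20983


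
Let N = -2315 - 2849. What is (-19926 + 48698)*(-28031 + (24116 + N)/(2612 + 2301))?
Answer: -3961828182972/4913 ≈ -8.0640e+8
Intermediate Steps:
N = -5164
(-19926 + 48698)*(-28031 + (24116 + N)/(2612 + 2301)) = (-19926 + 48698)*(-28031 + (24116 - 5164)/(2612 + 2301)) = 28772*(-28031 + 18952/4913) = 28772*(-137697351/4913) = -3961828182972/4913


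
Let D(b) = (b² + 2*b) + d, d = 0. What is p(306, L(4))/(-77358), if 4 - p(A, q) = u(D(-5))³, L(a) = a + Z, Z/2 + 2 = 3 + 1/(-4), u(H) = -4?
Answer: -34/38679 ≈ -0.00087903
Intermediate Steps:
D(b) = b² + 2*b (D(b) = (b² + 2*b) + 0 = b² + 2*b)
Z = 3/2 (Z = -4 + 2*(3 + 1/(-4)) = -4 + 2*(3 - ¼) = -4 + 2*(11/4) = -4 + 11/2 = 3/2 ≈ 1.5000)
L(a) = 3/2 + a (L(a) = a + 3/2 = 3/2 + a)
p(A, q) = 68 (p(A, q) = 4 - 1*(-4)³ = 4 - 1*(-64) = 4 + 64 = 68)
p(306, L(4))/(-77358) = 68/(-77358) = 68*(-1/77358) = -34/38679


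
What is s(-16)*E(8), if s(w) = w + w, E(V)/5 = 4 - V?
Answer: 640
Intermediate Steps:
E(V) = 20 - 5*V (E(V) = 5*(4 - V) = 20 - 5*V)
s(w) = 2*w
s(-16)*E(8) = (2*(-16))*(20 - 5*8) = -32*(20 - 40) = -32*(-20) = 640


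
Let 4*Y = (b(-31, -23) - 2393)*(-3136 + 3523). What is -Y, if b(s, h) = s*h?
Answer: 162540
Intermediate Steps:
b(s, h) = h*s
Y = -162540 (Y = ((-23*(-31) - 2393)*(-3136 + 3523))/4 = ((713 - 2393)*387)/4 = (-1680*387)/4 = (¼)*(-650160) = -162540)
-Y = -1*(-162540) = 162540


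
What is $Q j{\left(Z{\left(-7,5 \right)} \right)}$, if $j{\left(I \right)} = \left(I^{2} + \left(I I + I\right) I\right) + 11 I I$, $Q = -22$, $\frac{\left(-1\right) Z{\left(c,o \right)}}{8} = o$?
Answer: $950400$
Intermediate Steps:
$Z{\left(c,o \right)} = - 8 o$
$j{\left(I \right)} = 12 I^{2} + I \left(I + I^{2}\right)$ ($j{\left(I \right)} = \left(I^{2} + \left(I^{2} + I\right) I\right) + 11 I^{2} = \left(I^{2} + \left(I + I^{2}\right) I\right) + 11 I^{2} = \left(I^{2} + I \left(I + I^{2}\right)\right) + 11 I^{2} = 12 I^{2} + I \left(I + I^{2}\right)$)
$Q j{\left(Z{\left(-7,5 \right)} \right)} = - 22 \left(\left(-8\right) 5\right)^{2} \left(13 - 40\right) = - 22 \left(-40\right)^{2} \left(13 - 40\right) = - 22 \cdot 1600 \left(-27\right) = \left(-22\right) \left(-43200\right) = 950400$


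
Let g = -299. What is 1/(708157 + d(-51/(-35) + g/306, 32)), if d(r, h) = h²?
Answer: 1/709181 ≈ 1.4101e-6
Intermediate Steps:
1/(708157 + d(-51/(-35) + g/306, 32)) = 1/(708157 + 32²) = 1/(708157 + 1024) = 1/709181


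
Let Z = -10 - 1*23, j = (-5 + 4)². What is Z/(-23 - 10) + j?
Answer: 2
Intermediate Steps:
j = 1 (j = (-1)² = 1)
Z = -33 (Z = -10 - 23 = -33)
Z/(-23 - 10) + j = -33/(-23 - 10) + 1 = -33/(-33) + 1 = -1/33*(-33) + 1 = 1 + 1 = 2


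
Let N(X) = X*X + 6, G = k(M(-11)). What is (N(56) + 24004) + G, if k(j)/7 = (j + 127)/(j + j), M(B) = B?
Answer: 298200/11 ≈ 27109.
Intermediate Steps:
k(j) = 7*(127 + j)/(2*j) (k(j) = 7*((j + 127)/(j + j)) = 7*((127 + j)/((2*j))) = 7*((127 + j)*(1/(2*j))) = 7*((127 + j)/(2*j)) = 7*(127 + j)/(2*j))
G = -406/11 (G = (7/2)*(127 - 11)/(-11) = (7/2)*(-1/11)*116 = -406/11 ≈ -36.909)
N(X) = 6 + X² (N(X) = X² + 6 = 6 + X²)
(N(56) + 24004) + G = ((6 + 56²) + 24004) - 406/11 = ((6 + 3136) + 24004) - 406/11 = (3142 + 24004) - 406/11 = 27146 - 406/11 = 298200/11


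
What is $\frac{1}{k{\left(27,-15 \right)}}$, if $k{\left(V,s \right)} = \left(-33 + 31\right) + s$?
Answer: $- \frac{1}{17} \approx -0.058824$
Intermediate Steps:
$k{\left(V,s \right)} = -2 + s$
$\frac{1}{k{\left(27,-15 \right)}} = \frac{1}{-2 - 15} = \frac{1}{-17} = - \frac{1}{17}$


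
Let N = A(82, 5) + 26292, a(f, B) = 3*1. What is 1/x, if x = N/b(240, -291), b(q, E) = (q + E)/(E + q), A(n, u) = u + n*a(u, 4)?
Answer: 1/26543 ≈ 3.7675e-5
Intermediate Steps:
a(f, B) = 3
A(n, u) = u + 3*n (A(n, u) = u + n*3 = u + 3*n)
b(q, E) = 1 (b(q, E) = (E + q)/(E + q) = 1)
N = 26543 (N = (5 + 3*82) + 26292 = (5 + 246) + 26292 = 251 + 26292 = 26543)
x = 26543 (x = 26543/1 = 26543*1 = 26543)
1/x = 1/26543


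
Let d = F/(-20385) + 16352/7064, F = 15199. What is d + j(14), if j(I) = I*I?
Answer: 3556237403/17999955 ≈ 197.57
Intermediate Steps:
j(I) = I**2
d = 28246223/17999955 (d = 15199/(-20385) + 16352/7064 = 15199*(-1/20385) + 16352*(1/7064) = -15199/20385 + 2044/883 = 28246223/17999955 ≈ 1.5692)
d + j(14) = 28246223/17999955 + 14**2 = 28246223/17999955 + 196 = 3556237403/17999955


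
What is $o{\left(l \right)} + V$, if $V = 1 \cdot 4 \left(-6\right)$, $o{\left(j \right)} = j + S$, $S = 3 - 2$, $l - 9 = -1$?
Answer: $-15$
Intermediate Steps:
$l = 8$ ($l = 9 - 1 = 8$)
$S = 1$ ($S = 3 - 2 = 1$)
$o{\left(j \right)} = 1 + j$ ($o{\left(j \right)} = j + 1 = 1 + j$)
$V = -24$ ($V = 4 \left(-6\right) = -24$)
$o{\left(l \right)} + V = \left(1 + 8\right) - 24 = 9 - 24 = -15$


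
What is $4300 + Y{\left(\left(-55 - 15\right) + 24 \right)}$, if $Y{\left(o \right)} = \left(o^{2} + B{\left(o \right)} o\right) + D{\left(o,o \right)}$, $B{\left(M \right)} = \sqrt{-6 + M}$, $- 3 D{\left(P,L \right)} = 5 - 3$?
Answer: $\frac{19246}{3} - 92 i \sqrt{13} \approx 6415.3 - 331.71 i$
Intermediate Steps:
$D{\left(P,L \right)} = - \frac{2}{3}$ ($D{\left(P,L \right)} = - \frac{5 - 3}{3} = \left(- \frac{1}{3}\right) 2 = - \frac{2}{3}$)
$Y{\left(o \right)} = - \frac{2}{3} + o^{2} + o \sqrt{-6 + o}$ ($Y{\left(o \right)} = \left(o^{2} + \sqrt{-6 + o} o\right) - \frac{2}{3} = \left(o^{2} + o \sqrt{-6 + o}\right) - \frac{2}{3} = - \frac{2}{3} + o^{2} + o \sqrt{-6 + o}$)
$4300 + Y{\left(\left(-55 - 15\right) + 24 \right)} = 4300 + \left(- \frac{2}{3} + \left(\left(-55 - 15\right) + 24\right)^{2} + \left(\left(-55 - 15\right) + 24\right) \sqrt{-6 + \left(\left(-55 - 15\right) + 24\right)}\right) = 4300 + \left(- \frac{2}{3} + \left(-70 + 24\right)^{2} + \left(-70 + 24\right) \sqrt{-6 + \left(-70 + 24\right)}\right) = 4300 - \left(\frac{2}{3} - 2116 + 46 \sqrt{-6 - 46}\right) = 4300 - \left(- \frac{6346}{3} + 92 i \sqrt{13}\right) = 4300 + \left(\frac{6346}{3} - 92 i \sqrt{13}\right) = \frac{19246}{3} - 92 i \sqrt{13}$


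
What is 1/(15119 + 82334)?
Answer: 1/97453 ≈ 1.0261e-5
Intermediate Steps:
1/(15119 + 82334) = 1/97453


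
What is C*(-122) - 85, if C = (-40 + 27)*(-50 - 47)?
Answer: -153927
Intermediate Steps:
C = 1261 (C = -13*(-97) = 1261)
C*(-122) - 85 = 1261*(-122) - 85 = -153842 - 85 = -153927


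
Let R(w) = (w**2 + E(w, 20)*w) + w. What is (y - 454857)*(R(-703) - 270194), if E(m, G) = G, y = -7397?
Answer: -96727574008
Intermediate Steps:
R(w) = w**2 + 21*w (R(w) = (w**2 + 20*w) + w = w**2 + 21*w)
(y - 454857)*(R(-703) - 270194) = (-7397 - 454857)*(-703*(21 - 703) - 270194) = -462254*(-703*(-682) - 270194) = -462254*(479446 - 270194) = -462254*209252 = -96727574008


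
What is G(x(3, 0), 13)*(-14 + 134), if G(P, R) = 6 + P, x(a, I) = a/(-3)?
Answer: 600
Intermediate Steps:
x(a, I) = -a/3 (x(a, I) = a*(-⅓) = -a/3)
G(x(3, 0), 13)*(-14 + 134) = (6 - ⅓*3)*(-14 + 134) = (6 - 1)*120 = 5*120 = 600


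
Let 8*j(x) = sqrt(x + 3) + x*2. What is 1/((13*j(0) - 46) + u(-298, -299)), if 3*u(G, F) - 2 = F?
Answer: -9280/1345093 - 104*sqrt(3)/1345093 ≈ -0.0070331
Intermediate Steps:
j(x) = x/4 + sqrt(3 + x)/8 (j(x) = (sqrt(x + 3) + x*2)/8 = (sqrt(3 + x) + 2*x)/8 = x/4 + sqrt(3 + x)/8)
u(G, F) = 2/3 + F/3
1/((13*j(0) - 46) + u(-298, -299)) = 1/((13*((1/4)*0 + sqrt(3 + 0)/8) - 46) + (2/3 + (1/3)*(-299))) = 1/((13*(0 + sqrt(3)/8) - 46) + (2/3 - 299/3)) = 1/((13*(sqrt(3)/8) - 46) - 99) = 1/((13*sqrt(3)/8 - 46) - 99) = 1/((-46 + 13*sqrt(3)/8) - 99) = 1/(-145 + 13*sqrt(3)/8)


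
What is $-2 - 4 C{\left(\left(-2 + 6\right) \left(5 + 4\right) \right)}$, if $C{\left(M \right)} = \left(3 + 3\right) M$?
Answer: $-866$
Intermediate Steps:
$C{\left(M \right)} = 6 M$
$-2 - 4 C{\left(\left(-2 + 6\right) \left(5 + 4\right) \right)} = -2 - 4 \cdot 6 \left(-2 + 6\right) \left(5 + 4\right) = -2 - 4 \cdot 6 \cdot 4 \cdot 9 = -2 - 4 \cdot 6 \cdot 36 = -2 - 864 = -866$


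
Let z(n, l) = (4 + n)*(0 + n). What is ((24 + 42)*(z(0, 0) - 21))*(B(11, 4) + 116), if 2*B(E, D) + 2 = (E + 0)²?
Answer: -243243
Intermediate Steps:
B(E, D) = -1 + E²/2 (B(E, D) = -1 + (E + 0)²/2 = -1 + E²/2)
z(n, l) = n*(4 + n) (z(n, l) = (4 + n)*n = n*(4 + n))
((24 + 42)*(z(0, 0) - 21))*(B(11, 4) + 116) = ((24 + 42)*(0*(4 + 0) - 21))*((-1 + (½)*11²) + 116) = (66*(0*4 - 21))*((-1 + (½)*121) + 116) = (66*(0 - 21))*((-1 + 121/2) + 116) = (66*(-21))*(119/2 + 116) = -1386*351/2 = -243243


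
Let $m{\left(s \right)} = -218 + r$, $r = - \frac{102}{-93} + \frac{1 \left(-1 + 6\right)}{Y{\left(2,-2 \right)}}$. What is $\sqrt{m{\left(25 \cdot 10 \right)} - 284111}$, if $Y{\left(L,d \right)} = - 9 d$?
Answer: $\frac{i \sqrt{9836598530}}{186} \approx 533.22 i$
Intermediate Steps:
$r = \frac{767}{558}$ ($r = - \frac{102}{-93} + \frac{1 \left(-1 + 6\right)}{\left(-9\right) \left(-2\right)} = \left(-102\right) \left(- \frac{1}{93}\right) + \frac{1 \cdot 5}{18} = \frac{34}{31} + 5 \cdot \frac{1}{18} = \frac{34}{31} + \frac{5}{18} = \frac{767}{558} \approx 1.3746$)
$m{\left(s \right)} = - \frac{120877}{558}$ ($m{\left(s \right)} = -218 + \frac{767}{558} = - \frac{120877}{558}$)
$\sqrt{m{\left(25 \cdot 10 \right)} - 284111} = \sqrt{- \frac{120877}{558} - 284111} = \sqrt{- \frac{158654815}{558}} = \frac{i \sqrt{9836598530}}{186}$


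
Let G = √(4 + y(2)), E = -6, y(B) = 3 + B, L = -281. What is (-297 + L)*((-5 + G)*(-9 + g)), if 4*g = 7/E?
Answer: -64447/6 ≈ -10741.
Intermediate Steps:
G = 3 (G = √(4 + (3 + 2)) = √(4 + 5) = √9 = 3)
g = -7/24 (g = (7/(-6))/4 = (7*(-⅙))/4 = (¼)*(-7/6) = -7/24 ≈ -0.29167)
(-297 + L)*((-5 + G)*(-9 + g)) = (-297 - 281)*((-5 + 3)*(-9 - 7/24)) = -(-1156)*(-223)/24 = -578*223/12 = -64447/6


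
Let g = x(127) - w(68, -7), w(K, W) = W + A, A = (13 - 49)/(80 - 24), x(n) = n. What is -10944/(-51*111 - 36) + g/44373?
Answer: 84066573/43692614 ≈ 1.9240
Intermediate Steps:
A = -9/14 (A = -36/56 = -36*1/56 = -9/14 ≈ -0.64286)
w(K, W) = -9/14 + W (w(K, W) = W - 9/14 = -9/14 + W)
g = 1885/14 (g = 127 - (-9/14 - 7) = 127 - 1*(-107/14) = 127 + 107/14 = 1885/14 ≈ 134.64)
-10944/(-51*111 - 36) + g/44373 = -10944/(-51*111 - 36) + (1885/14)/44373 = -10944/(-5661 - 36) + (1885/14)*(1/44373) = -10944/(-5697) + 1885/621222 = -10944*(-1/5697) + 1885/621222 = 1216/633 + 1885/621222 = 84066573/43692614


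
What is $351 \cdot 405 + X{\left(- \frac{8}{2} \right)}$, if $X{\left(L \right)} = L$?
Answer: $142151$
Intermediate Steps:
$351 \cdot 405 + X{\left(- \frac{8}{2} \right)} = 351 \cdot 405 - \frac{8}{2} = 142155 - 4 = 142151$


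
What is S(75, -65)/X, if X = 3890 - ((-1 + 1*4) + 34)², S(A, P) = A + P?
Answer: 10/2521 ≈ 0.0039667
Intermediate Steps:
X = 2521 (X = 3890 - ((-1 + 4) + 34)² = 3890 - (3 + 34)² = 3890 - 1*37² = 3890 - 1*1369 = 3890 - 1369 = 2521)
S(75, -65)/X = (75 - 65)/2521 = 10*(1/2521) = 10/2521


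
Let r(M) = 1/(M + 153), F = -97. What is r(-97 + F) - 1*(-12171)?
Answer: 499010/41 ≈ 12171.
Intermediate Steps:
r(M) = 1/(153 + M)
r(-97 + F) - 1*(-12171) = 1/(153 + (-97 - 97)) - 1*(-12171) = 1/(153 - 194) + 12171 = 1/(-41) + 12171 = -1/41 + 12171 = 499010/41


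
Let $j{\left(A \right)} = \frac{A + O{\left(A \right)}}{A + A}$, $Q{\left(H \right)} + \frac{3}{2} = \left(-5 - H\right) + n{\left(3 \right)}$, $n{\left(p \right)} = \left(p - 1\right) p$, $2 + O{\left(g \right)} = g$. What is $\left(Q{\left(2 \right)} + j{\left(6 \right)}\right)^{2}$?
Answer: $\frac{25}{9} \approx 2.7778$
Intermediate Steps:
$O{\left(g \right)} = -2 + g$
$n{\left(p \right)} = p \left(-1 + p\right)$ ($n{\left(p \right)} = \left(-1 + p\right) p = p \left(-1 + p\right)$)
$Q{\left(H \right)} = - \frac{1}{2} - H$ ($Q{\left(H \right)} = - \frac{3}{2} - \left(5 + H - 3 \left(-1 + 3\right)\right) = - \frac{3}{2} + \left(\left(-5 - H\right) + 3 \cdot 2\right) = - \frac{3}{2} + \left(\left(-5 - H\right) + 6\right) = - \frac{3}{2} - \left(-1 + H\right) = - \frac{1}{2} - H$)
$j{\left(A \right)} = \frac{-2 + 2 A}{2 A}$ ($j{\left(A \right)} = \frac{A + \left(-2 + A\right)}{A + A} = \frac{-2 + 2 A}{2 A}$)
$\left(Q{\left(2 \right)} + j{\left(6 \right)}\right)^{2} = \left(\left(- \frac{1}{2} - 2\right) + \frac{-1 + 6}{6}\right)^{2} = \left(\left(- \frac{1}{2} - 2\right) + \frac{1}{6} \cdot 5\right)^{2} = \left(- \frac{5}{2} + \frac{5}{6}\right)^{2} = \left(- \frac{5}{3}\right)^{2} = \frac{25}{9}$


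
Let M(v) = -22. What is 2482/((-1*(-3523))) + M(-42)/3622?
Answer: 4456149/6380153 ≈ 0.69844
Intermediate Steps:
2482/((-1*(-3523))) + M(-42)/3622 = 2482/((-1*(-3523))) - 22/3622 = 2482/3523 - 22*1/3622 = 2482*(1/3523) - 11/1811 = 2482/3523 - 11/1811 = 4456149/6380153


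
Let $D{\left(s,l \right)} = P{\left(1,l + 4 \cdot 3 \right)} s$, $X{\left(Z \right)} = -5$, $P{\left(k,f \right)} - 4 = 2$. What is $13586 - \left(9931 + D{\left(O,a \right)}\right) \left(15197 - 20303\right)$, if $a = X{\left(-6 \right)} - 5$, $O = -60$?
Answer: $48883112$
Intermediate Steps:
$P{\left(k,f \right)} = 6$ ($P{\left(k,f \right)} = 4 + 2 = 6$)
$a = -10$ ($a = -5 - 5 = -10$)
$D{\left(s,l \right)} = 6 s$
$13586 - \left(9931 + D{\left(O,a \right)}\right) \left(15197 - 20303\right) = 13586 - \left(9931 + 6 \left(-60\right)\right) \left(15197 - 20303\right) = 13586 - \left(9931 - 360\right) \left(-5106\right) = 13586 - 9571 \left(-5106\right) = 13586 - -48869526 = 13586 + 48869526 = 48883112$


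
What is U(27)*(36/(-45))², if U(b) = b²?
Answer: 11664/25 ≈ 466.56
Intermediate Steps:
U(27)*(36/(-45))² = 27²*(36/(-45))² = 729*(36*(-1/45))² = 729*(-⅘)² = 729*(16/25) = 11664/25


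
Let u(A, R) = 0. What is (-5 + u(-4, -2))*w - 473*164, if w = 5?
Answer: -77597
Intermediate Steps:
(-5 + u(-4, -2))*w - 473*164 = (-5 + 0)*5 - 473*164 = -5*5 - 77572 = -25 - 77572 = -77597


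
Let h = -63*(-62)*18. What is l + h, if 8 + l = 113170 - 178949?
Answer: 4521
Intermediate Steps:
l = -65787 (l = -8 + (113170 - 178949) = -8 - 65779 = -65787)
h = 70308 (h = 3906*18 = 70308)
l + h = -65787 + 70308 = 4521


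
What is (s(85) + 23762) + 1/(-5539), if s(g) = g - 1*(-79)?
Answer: 132526113/5539 ≈ 23926.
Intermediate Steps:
s(g) = 79 + g (s(g) = g + 79 = 79 + g)
(s(85) + 23762) + 1/(-5539) = ((79 + 85) + 23762) + 1/(-5539) = (164 + 23762) - 1/5539 = 23926 - 1/5539 = 132526113/5539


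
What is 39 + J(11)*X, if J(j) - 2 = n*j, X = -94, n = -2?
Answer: 1919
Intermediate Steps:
J(j) = 2 - 2*j
39 + J(11)*X = 39 + (2 - 2*11)*(-94) = 39 + (2 - 22)*(-94) = 39 - 20*(-94) = 39 + 1880 = 1919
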